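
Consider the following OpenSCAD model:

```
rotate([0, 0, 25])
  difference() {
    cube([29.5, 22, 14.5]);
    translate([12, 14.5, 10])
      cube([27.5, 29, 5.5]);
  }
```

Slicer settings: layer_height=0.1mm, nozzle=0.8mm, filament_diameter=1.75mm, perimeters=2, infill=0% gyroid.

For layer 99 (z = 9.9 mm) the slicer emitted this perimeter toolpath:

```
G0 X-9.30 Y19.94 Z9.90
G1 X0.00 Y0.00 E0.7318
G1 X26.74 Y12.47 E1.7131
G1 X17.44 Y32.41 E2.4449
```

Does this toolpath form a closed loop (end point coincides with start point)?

no

Start point (G0): (-9.30, 19.94). End point (last G1): the path does not return to the start — open.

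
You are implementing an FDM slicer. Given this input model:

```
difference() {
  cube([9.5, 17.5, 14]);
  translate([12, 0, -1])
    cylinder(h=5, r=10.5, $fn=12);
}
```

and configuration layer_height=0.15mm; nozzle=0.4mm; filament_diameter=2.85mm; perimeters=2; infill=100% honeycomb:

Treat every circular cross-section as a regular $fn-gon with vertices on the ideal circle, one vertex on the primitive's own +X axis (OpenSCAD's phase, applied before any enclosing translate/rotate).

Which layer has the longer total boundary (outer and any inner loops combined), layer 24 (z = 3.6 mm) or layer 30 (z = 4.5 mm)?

layer 30 (z = 4.5 mm)

Layer 24 (z = 3.6): the 9.5×17.5 cube contributes its full rectangle (perimeter 54.00 mm); the r=10.5 cylinder at (12, 0) gives a regular 12-gon of circumradius 10.5 (constant along its height) (perimeter = 2·12·10.500·sin(180°/12) = 65.22 mm); Subtracting the remaining from the first: starting from the 9.5×17.5 cube, the r=10.5 cylinder at (12, 0) partially overlaps it — only the 57.27 mm² overlap (of its 330.75 mm²) is removed, clipping the outline — boundary = 49.89 mm. So its perimeter = 49.89 mm. Layer 30 (z = 4.5): the 9.5×17.5 cube contributes its full rectangle (perimeter 54.00 mm); the cylinder at (12, 0) is absent (z outside [-1, 4]); After the difference (first − rest): none of the subtracted shapes is present at this height, so the 9.5×17.5 cube is unchanged — boundary = 54.00 mm. So its perimeter = 54.00 mm. Layer 30 is larger (54.00 vs 49.89 mm).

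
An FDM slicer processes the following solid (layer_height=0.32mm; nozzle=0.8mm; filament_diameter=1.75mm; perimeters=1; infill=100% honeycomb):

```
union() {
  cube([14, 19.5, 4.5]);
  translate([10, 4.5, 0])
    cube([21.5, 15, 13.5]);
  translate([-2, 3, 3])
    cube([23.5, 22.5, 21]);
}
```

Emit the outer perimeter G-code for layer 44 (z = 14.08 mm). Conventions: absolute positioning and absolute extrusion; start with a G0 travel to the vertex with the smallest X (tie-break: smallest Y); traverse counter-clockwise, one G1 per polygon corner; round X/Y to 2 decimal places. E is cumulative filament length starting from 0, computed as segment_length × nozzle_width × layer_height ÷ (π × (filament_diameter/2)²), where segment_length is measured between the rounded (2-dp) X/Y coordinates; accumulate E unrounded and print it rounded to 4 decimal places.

At z = 14.08 mm: the cube does not reach this height (z outside [0, 4.5]); the cube at (10, 4.5) is absent (z outside [0, 13.5]); the 23.5×22.5 cube at (-2, 3) contributes its full rectangle; Combining (union): only the 23.5×22.5 cube at (-2, 3) is present, so the union is just that shape — 1 connected region. The outline is a single polygon with 4 vertices. Extrusion per mm of travel: 0.8 × 0.32 / (π × 0.875²) = 0.106432. Accumulating E over each segment gives final E = 9.7918.

G0 X-2.00 Y3.00 Z14.08
G1 X21.50 Y3.00 E2.5012
G1 X21.50 Y25.50 E4.8959
G1 X-2.00 Y25.50 E7.3971
G1 X-2.00 Y3.00 E9.7918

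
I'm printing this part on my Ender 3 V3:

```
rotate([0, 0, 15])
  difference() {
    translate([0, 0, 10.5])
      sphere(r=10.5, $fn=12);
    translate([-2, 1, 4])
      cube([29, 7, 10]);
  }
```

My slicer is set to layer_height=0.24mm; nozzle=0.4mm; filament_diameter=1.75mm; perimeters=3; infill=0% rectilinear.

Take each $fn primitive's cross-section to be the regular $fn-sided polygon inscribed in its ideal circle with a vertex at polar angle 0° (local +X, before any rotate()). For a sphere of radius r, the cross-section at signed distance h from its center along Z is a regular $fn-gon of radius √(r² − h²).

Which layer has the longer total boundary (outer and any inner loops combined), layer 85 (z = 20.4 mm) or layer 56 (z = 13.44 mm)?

Layer 85 (z = 20.4): the r=10.5 sphere slices to a regular 12-gon of circumradius 3.499 (√(r²−h²) with h=9.9 from center) (perimeter = 2·12·3.499·sin(180°/12) = 21.73 mm); the cube at (-2, 1) is absent (z outside [4, 14]); Subtracting the remaining from the first: none of the subtracted shapes is present at this height, so the r=10.5 sphere is unchanged — boundary = 21.73 mm; (whole slice rotated 15° about Z — lengths, areas and connectivity unchanged). So its perimeter = 21.73 mm. Layer 56 (z = 13.44): the r=10.5 sphere contributes a regular 12-gon of circumradius √(10.5²−2.94²) = 10.080 (perimeter = 2·12·10.080·sin(180°/12) = 62.61 mm); the 29×7 cube at (-2, 1) contributes its full rectangle (perimeter 72.00 mm); Taking the first minus the rest: starting from the r=10.5 sphere, the 29×7 cube at (-2, 1) partially overlaps it — only the 72.91 mm² overlap (of its 203.00 mm²) is removed, clipping the outline — boundary = 80.83 mm; (rotated 15° about Z; rotation is an isometry so areas/perimeters/island counts are preserved). So its perimeter = 80.83 mm. Layer 56 is larger (80.83 vs 21.73 mm).

layer 56 (z = 13.44 mm)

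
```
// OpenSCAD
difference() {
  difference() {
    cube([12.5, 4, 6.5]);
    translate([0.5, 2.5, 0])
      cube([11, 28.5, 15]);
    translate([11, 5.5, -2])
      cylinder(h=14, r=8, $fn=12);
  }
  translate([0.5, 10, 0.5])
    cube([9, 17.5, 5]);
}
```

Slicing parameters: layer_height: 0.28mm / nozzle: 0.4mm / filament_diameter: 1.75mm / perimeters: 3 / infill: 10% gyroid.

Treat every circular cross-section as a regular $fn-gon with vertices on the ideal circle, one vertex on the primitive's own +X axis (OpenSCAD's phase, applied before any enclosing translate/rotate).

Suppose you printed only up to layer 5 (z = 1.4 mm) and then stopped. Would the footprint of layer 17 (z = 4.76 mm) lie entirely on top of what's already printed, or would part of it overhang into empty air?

Compare the two slices. At z = 1.4: the cube (footprint 12.5×4) is included at this height (area 50.00 mm²); the cube at (0.5, 2.5) (footprint 11×28.5) is included at this height (area 313.50 mm²); the r=8 cylinder at (11, 5.5) gives a regular 12-gon of circumradius 8 (constant along its height) (area = (12/2)·8.000²·sin(360°/12) = 192.00 mm²); Taking the first minus the rest: starting from the 12.5×4 cube (50.00 mm²), the 11×28.5 cube at (0.5, 2.5) partially overlaps it — only the 16.50 mm² overlap (of its 313.50 mm²) is removed, clipping the outline; the r=8 cylinder at (11, 5.5) partially overlaps it — only the 21.58 mm² overlap (of its 192.00 mm²) is removed, clipping the outline — area = 11.92 mm²; the cube at (0.5, 10) is present — its section is the full 9×17.5 rectangle (area 157.50 mm²); Taking the first minus the rest: starting from the result so far (11.92 mm²), the 9×17.5 cube at (0.5, 10) misses the remaining region (no effect) — area = 11.92 mm². At z = 4.76: the 12.5×4 cube contributes its full rectangle (area 50.00 mm²); the cube at (0.5, 2.5) is present — its section is the full 11×28.5 rectangle (area 313.50 mm²); the cylinder at (11, 5.5): section is a regular 12-gon, circumradius r=8 (area = (12/2)·8.000²·sin(360°/12) = 192.00 mm²); After the difference (first − rest): starting from the 12.5×4 cube (50.00 mm²), the 11×28.5 cube at (0.5, 2.5) partially overlaps it — only the 16.50 mm² overlap (of its 313.50 mm²) is removed, clipping the outline; the r=8 cylinder at (11, 5.5) partially overlaps it — only the 21.58 mm² overlap (of its 192.00 mm²) is removed, clipping the outline — area = 11.92 mm²; the cube at (0.5, 10) is present — its section is the full 9×17.5 rectangle (area 157.50 mm²); Subtracting the remaining from the first: starting from that combined region (11.92 mm²), the 9×17.5 cube at (0.5, 10) misses the remaining region (no effect) — area = 11.92 mm². Checking containment: the cross-section at z = 4.76 is a subset of the cross-section at z = 1.4.

entirely on top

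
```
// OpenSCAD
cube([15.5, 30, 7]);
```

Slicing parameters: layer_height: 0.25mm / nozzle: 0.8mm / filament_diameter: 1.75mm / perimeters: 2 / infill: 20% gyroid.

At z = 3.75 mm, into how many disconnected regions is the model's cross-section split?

At z = 3.75 mm: the cube (footprint 15.5×30) is included at this height. The result has 1 disconnected region.

1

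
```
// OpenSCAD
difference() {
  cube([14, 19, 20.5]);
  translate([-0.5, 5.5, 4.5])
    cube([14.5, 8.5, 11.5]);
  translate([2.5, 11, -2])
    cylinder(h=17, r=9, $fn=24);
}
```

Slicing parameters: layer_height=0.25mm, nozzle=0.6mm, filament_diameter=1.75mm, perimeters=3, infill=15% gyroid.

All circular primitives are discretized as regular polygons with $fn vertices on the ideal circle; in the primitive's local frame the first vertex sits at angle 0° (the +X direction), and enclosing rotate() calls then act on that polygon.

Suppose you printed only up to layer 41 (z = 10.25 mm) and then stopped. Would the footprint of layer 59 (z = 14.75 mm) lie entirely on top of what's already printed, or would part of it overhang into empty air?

entirely on top

Compare the two slices. At z = 10.25: the 14×19 cube contributes its full rectangle (area 266.00 mm²); the cube at (-0.5, 5.5) (footprint 14.5×8.5) is included at this height (area 123.25 mm²); the r=9 cylinder at (2.5, 11) contributes a regular 24-gon of circumradius 9 (area = (24/2)·9.000²·sin(360°/24) = 251.57 mm²); Taking the first minus the rest: starting from the 14×19 cube (266.00 mm²), the 14.5×8.5 cube at (-0.5, 5.5) partially overlaps it — only the 119.00 mm² overlap (of its 123.25 mm²) is removed, clipping the outline; the r=9 cylinder at (2.5, 11) partially overlaps it — only the 71.81 mm² overlap (of its 251.57 mm²) is removed, clipping the outline — area = 75.19 mm². At z = 14.75: the cube (footprint 14×19) is included at this height (area 266.00 mm²); the cube at (-0.5, 5.5) is present — its section is the full 14.5×8.5 rectangle (area 123.25 mm²); the cylinder at (2.5, 11): section is a regular 24-gon, circumradius r=9 (area = (24/2)·9.000²·sin(360°/24) = 251.57 mm²); Subtracting the remaining from the first: starting from the 14×19 cube (266.00 mm²), the 14.5×8.5 cube at (-0.5, 5.5) partially overlaps it — only the 119.00 mm² overlap (of its 123.25 mm²) is removed, clipping the outline; the r=9 cylinder at (2.5, 11) partially overlaps it — only the 71.81 mm² overlap (of its 251.57 mm²) is removed, clipping the outline — area = 75.19 mm². Checking containment: the cross-section at z = 14.75 is a subset of the cross-section at z = 10.25.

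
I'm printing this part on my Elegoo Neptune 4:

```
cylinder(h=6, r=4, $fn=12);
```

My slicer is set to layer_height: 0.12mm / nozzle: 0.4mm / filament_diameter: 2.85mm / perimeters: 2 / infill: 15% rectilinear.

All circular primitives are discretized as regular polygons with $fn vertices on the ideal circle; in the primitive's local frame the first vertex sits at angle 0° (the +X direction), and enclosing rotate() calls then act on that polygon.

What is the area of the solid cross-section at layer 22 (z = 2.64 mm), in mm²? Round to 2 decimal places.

At z = 2.64 mm: the r=4 cylinder gives a regular 12-gon of circumradius 4 (constant along its height) (area = (12/2)·4.000²·sin(360°/12) = 48.00 mm²). Overall, the cross-section is a single solid region. Net area = 48.00 mm².

48.00 mm²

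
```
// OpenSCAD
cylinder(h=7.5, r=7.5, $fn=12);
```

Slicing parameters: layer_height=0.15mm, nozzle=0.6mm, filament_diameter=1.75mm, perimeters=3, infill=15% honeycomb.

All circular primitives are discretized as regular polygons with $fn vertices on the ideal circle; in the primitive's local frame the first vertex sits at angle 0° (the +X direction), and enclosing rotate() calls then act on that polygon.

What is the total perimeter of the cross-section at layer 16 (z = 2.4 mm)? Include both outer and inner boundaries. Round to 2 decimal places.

46.59 mm

At z = 2.4 mm: the r=7.5 cylinder gives a regular 12-gon of circumradius 7.5 (constant along its height) (perimeter = 2·12·7.500·sin(180°/12) = 46.59 mm). Overall, the cross-section is a single solid region. Total boundary length (outer) = 46.59 mm.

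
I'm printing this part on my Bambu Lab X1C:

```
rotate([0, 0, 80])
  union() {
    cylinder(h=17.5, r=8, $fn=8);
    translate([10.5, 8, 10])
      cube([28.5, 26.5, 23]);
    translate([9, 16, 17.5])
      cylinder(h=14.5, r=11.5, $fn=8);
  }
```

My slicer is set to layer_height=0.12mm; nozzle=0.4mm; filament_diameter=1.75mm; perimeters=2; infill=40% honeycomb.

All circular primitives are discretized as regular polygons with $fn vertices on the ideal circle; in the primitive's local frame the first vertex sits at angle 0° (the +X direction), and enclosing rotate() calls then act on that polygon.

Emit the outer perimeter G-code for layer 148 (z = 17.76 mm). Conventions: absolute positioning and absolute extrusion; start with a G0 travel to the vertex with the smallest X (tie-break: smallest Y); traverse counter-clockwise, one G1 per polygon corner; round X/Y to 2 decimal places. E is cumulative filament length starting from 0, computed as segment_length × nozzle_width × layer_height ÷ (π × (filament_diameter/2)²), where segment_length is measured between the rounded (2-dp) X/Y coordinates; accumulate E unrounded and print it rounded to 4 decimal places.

At z = 17.76 mm: the cylinder is not intersected at this z (z outside [0, 17.5]); the cube at (10.5, 8) is present — its section is the full 28.5×26.5 rectangle; the cylinder at (9, 16): section is a regular 8-gon, circumradius r=11.5; Combining (union): the regions partially overlap (shared area 143.48 mm²), so overlapping operands fuse into one piece — 1 connected region; (whole slice rotated 80° about Z — lengths, areas and connectivity unchanged). The outline is a single polygon with 11 vertices. Extrusion per mm of travel: 0.4 × 0.12 / (π × 0.875²) = 0.019956. Accumulating E over each segment gives final E = 2.5982.

G0 X-32.15 Y16.33 Z17.76
G1 X-24.65 Y15.01 E0.1520
G1 X-25.52 Y13.64 E0.1844
G1 X-23.61 Y5.05 E0.3600
G1 X-16.19 Y0.32 E0.5356
G1 X-7.60 Y2.22 E0.7111
G1 X-2.87 Y9.64 E0.8867
G1 X-4.77 Y18.24 E1.0625
G1 X-4.89 Y18.31 E1.0653
G1 X-1.11 Y39.80 E1.5007
G1 X-27.20 Y44.40 E2.0294
G1 X-32.15 Y16.33 E2.5982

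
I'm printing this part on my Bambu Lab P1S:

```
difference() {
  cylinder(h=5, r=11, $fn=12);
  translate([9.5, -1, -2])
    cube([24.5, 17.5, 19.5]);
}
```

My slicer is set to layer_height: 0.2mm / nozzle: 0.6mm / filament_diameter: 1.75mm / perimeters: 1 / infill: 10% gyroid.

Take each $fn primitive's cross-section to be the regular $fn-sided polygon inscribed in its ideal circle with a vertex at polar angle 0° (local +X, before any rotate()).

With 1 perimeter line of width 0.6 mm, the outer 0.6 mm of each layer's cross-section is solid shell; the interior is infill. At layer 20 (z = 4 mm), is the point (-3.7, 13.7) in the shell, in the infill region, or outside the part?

At z = 4 mm: the r=11 cylinder contributes a regular 12-gon of circumradius 11; the cube at (9.5, -1) (footprint 24.5×17.5) is included at this height; Taking the first minus the rest: starting from the r=11 cylinder, the 24.5×17.5 cube at (9.5, -1) partially overlaps it — only the 5.56 mm² overlap (of its 428.75 mm²) is removed, clipping the outline — 1 connected region. Overall, the cross-section is a single solid region. The nearest boundary edge runs (-5.50, 9.53)→(0.00, 11.00); distance from the point to it = 3.57 mm. The point is not inside any of the regions above, so it lies outside the cross-section (3.57 mm from the nearest boundary).

outside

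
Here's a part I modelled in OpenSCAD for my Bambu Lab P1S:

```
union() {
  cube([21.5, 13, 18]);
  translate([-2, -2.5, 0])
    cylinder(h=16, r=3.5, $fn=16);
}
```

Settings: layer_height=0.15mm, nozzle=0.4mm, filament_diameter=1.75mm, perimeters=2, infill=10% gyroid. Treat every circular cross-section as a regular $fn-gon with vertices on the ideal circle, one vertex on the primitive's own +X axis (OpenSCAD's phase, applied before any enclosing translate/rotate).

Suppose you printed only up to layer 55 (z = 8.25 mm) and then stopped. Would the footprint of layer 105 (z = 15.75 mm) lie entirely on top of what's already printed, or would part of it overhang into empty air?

Compare the two slices. At z = 8.25: the cube is present — its section is the full 21.5×13 rectangle (area 279.50 mm²); the r=3.5 cylinder at (-2, -2.5) contributes a regular 16-gon of circumradius 3.5 (area = (16/2)·3.500²·sin(360°/16) = 37.50 mm²); Merging all regions: the regions partially overlap — summed areas 317.00 mm² minus the doubly-counted overlap 0.06 mm² gives 316.94 mm² — area = 316.94 mm². At z = 15.75: the cube (footprint 21.5×13) is included at this height (area 279.50 mm²); the cylinder at (-2, -2.5): section is a regular 16-gon, circumradius r=3.5 (area = (16/2)·3.500²·sin(360°/16) = 37.50 mm²); Merging all regions: the regions partially overlap — summed areas 317.00 mm² minus the doubly-counted overlap 0.06 mm² gives 316.94 mm² — area = 316.94 mm². Checking containment: the cross-section at z = 15.75 is a subset of the cross-section at z = 8.25.

entirely on top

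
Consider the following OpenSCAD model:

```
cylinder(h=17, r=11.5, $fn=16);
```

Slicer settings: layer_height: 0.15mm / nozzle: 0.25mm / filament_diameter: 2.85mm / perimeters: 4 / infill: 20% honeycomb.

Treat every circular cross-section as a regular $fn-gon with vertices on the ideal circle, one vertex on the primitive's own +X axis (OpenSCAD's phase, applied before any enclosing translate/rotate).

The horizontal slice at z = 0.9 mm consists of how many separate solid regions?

At z = 0.9 mm: the r=11.5 cylinder gives a regular 16-gon of circumradius 11.5 (constant along its height). The result has 1 disconnected region.

1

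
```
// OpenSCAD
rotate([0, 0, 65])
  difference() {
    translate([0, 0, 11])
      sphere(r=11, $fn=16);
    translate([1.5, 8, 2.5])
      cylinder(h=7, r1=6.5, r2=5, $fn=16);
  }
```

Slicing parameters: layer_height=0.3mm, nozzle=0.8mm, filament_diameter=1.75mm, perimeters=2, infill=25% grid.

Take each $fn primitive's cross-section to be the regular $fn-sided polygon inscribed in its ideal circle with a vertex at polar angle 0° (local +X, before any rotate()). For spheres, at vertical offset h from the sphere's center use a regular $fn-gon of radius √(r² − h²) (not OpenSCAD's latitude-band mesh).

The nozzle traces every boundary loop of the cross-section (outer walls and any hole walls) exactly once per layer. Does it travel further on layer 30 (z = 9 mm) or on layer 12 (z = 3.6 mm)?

layer 30 (z = 9 mm)

Layer 30 (z = 9): the r=11 sphere slices to a regular 16-gon of circumradius 10.817 (√(r²−h²) with h=2 from center) (perimeter = 2·16·10.817·sin(180°/16) = 67.53 mm); the cone at (1.5, 8) contributes a regular 16-gon of circumradius 5.107 (interpolated between r1=6.5 and r2=5 at t=0.929) (perimeter = 2·16·5.107·sin(180°/16) = 31.88 mm); Subtracting the remaining from the first: starting from the r=11 sphere, the cone at (1.5, 8) partially overlaps it — only the 61.15 mm² overlap (of its 79.85 mm²) is removed, clipping the outline — boundary = 75.97 mm; (rotated 65° about Z; rotation is an isometry so areas/perimeters/island counts are preserved). So its perimeter = 75.97 mm. Layer 12 (z = 3.6): the r=11 sphere contributes a regular 16-gon of circumradius √(11²−7.4²) = 8.139 (perimeter = 2·16·8.139·sin(180°/16) = 50.81 mm); the cone at (1.5, 8) contributes a regular 16-gon of circumradius 6.264 (interpolated between r1=6.5 and r2=5 at t=0.157) (perimeter = 2·16·6.264·sin(180°/16) = 39.11 mm); After the difference (first − rest): starting from the r=11 sphere, the cone at (1.5, 8) partially overlaps it — only the 48.92 mm² overlap (of its 120.14 mm²) is removed, clipping the outline — boundary = 52.56 mm; (whole slice rotated 65° about Z — lengths, areas and connectivity unchanged). So its perimeter = 52.56 mm. Layer 30 is larger (75.97 vs 52.56 mm).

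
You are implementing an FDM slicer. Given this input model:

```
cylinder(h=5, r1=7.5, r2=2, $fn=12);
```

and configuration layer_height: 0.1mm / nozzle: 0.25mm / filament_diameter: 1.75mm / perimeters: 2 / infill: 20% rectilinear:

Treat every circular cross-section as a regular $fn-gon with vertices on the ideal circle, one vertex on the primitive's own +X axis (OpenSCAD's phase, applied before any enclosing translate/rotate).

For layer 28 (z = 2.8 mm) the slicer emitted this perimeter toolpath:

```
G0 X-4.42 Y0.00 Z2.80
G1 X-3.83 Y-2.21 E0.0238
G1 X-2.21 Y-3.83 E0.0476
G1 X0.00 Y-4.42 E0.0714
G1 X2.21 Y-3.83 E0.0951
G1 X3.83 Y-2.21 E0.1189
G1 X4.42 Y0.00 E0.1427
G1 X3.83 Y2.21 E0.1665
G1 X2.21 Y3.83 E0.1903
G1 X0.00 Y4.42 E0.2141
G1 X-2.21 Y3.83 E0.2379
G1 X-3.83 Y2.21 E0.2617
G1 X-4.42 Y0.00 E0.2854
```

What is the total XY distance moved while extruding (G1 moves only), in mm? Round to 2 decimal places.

27.46 mm

Sum the Euclidean lengths of each G1 segment: total = 27.46 mm.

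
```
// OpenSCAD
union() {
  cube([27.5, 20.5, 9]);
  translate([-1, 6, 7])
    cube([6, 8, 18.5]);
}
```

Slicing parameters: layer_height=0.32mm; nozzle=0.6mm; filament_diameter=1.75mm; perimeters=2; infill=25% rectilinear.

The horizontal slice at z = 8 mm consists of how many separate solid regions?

1

At z = 8 mm: the cube is present — its section is the full 27.5×20.5 rectangle; the cube at (-1, 6) (footprint 6×8) is included at this height; Merging all regions: the regions partially overlap (shared area 40.00 mm²), so overlapping operands fuse into one piece — 1 connected region. The result has 1 disconnected region.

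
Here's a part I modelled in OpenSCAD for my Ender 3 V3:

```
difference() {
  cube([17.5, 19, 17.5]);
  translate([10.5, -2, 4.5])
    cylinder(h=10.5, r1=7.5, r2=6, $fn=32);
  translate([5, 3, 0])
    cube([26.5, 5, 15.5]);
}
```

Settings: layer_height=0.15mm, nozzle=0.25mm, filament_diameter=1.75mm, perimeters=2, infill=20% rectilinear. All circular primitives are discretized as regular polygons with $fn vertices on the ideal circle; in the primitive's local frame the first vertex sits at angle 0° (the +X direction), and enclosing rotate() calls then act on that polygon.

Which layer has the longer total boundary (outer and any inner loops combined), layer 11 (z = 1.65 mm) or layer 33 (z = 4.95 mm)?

layer 11 (z = 1.65 mm)

Layer 11 (z = 1.65): the 17.5×19 cube contributes its full rectangle (perimeter 73.00 mm); the cone at (10.5, -2) is absent (z outside [4.5, 15]); the 26.5×5 cube at (5, 3) contributes its full rectangle (perimeter 63.00 mm); Subtracting the remaining from the first: starting from the 17.5×19 cube, the 26.5×5 cube at (5, 3) partially overlaps it — only the 62.50 mm² overlap (of its 132.50 mm²) is removed, clipping the outline — boundary = 98.00 mm. So its perimeter = 98.00 mm. Layer 33 (z = 4.95): the cube is present — its section is the full 17.5×19 rectangle (perimeter 73.00 mm); the cone at (10.5, -2): at t=0.043 of its height the radius interpolates to r₁+(r₂−r₁)t = 7.436, giving a regular 32-gon of that circumradius (perimeter = 2·32·7.436·sin(180°/32) = 46.64 mm); the 26.5×5 cube at (5, 3) contributes its full rectangle (perimeter 63.00 mm); Taking the first minus the rest: starting from the 17.5×19 cube, the cone at (10.5, -2) partially overlaps it — only the 56.98 mm² overlap (of its 172.58 mm²) is removed, clipping the outline; the 26.5×5 cube at (5, 3) partially overlaps it — only the 44.23 mm² overlap (of its 132.50 mm²) is removed, clipping the outline — boundary = 79.01 mm. So its perimeter = 79.01 mm. Layer 11 is larger (98.00 vs 79.01 mm).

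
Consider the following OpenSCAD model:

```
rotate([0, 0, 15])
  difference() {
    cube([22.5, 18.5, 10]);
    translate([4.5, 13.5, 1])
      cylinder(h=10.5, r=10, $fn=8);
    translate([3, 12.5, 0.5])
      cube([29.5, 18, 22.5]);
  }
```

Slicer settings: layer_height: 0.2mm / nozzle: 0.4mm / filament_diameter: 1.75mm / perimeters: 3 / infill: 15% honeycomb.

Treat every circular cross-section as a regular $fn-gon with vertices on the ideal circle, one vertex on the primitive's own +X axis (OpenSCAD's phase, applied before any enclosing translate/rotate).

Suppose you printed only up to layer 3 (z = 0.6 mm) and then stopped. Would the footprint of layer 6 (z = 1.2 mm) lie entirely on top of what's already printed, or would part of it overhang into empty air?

Compare the two slices. At z = 0.6: the cube is present — its section is the full 22.5×18.5 rectangle (area 416.25 mm²); the cylinder at (4.5, 13.5) is not intersected at this z (z outside [1, 11.5]); the 29.5×18 cube at (3, 12.5) contributes its full rectangle (area 531.00 mm²); Subtracting the remaining from the first: starting from the 22.5×18.5 cube (416.25 mm²), the 29.5×18 cube at (3, 12.5) partially overlaps it — only the 117.00 mm² overlap (of its 531.00 mm²) is removed, clipping the outline — area = 299.25 mm²; (whole slice rotated 15° about Z — lengths, areas and connectivity unchanged). At z = 1.2: the cube (footprint 22.5×18.5) is included at this height (area 416.25 mm²); the r=10 cylinder at (4.5, 13.5) gives a regular 8-gon of circumradius 10 (constant along its height) (area = (8/2)·10.000²·sin(360°/8) = 282.84 mm²); the cube at (3, 12.5) is present — its section is the full 29.5×18 rectangle (area 531.00 mm²); Subtracting the remaining from the first: starting from the 22.5×18.5 cube (416.25 mm²), the r=10 cylinder at (4.5, 13.5) partially overlaps it — only the 178.84 mm² overlap (of its 282.84 mm²) is removed, clipping the outline; the 29.5×18 cube at (3, 12.5) partially overlaps it — only the 53.38 mm² overlap (of its 531.00 mm²) is removed, clipping the outline — area = 184.03 mm²; (rotated 15° about Z; rotation is an isometry so areas/perimeters/island counts are preserved). Checking containment: the cross-section at z = 1.2 is a subset of the cross-section at z = 0.6.

entirely on top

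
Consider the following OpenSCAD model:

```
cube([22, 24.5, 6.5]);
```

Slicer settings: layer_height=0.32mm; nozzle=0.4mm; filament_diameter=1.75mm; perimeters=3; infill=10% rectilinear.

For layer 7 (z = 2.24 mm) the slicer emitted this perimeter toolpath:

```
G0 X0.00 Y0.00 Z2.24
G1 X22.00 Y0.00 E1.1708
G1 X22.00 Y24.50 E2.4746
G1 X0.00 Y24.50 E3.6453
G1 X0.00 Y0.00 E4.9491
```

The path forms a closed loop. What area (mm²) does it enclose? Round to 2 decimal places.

Apply the shoelace formula to the sequence of (X, Y) vertices; enclosed area = 539.00 mm².

539.00 mm²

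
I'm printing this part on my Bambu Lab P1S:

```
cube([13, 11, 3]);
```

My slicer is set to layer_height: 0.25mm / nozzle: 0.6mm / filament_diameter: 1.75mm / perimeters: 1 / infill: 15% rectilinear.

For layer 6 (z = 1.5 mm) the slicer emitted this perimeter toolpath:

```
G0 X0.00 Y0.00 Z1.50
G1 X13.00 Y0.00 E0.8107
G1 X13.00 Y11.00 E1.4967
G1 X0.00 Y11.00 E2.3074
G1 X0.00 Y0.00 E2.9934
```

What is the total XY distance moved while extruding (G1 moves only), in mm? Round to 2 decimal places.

48.00 mm

Sum the Euclidean lengths of each G1 segment: total = 48.00 mm.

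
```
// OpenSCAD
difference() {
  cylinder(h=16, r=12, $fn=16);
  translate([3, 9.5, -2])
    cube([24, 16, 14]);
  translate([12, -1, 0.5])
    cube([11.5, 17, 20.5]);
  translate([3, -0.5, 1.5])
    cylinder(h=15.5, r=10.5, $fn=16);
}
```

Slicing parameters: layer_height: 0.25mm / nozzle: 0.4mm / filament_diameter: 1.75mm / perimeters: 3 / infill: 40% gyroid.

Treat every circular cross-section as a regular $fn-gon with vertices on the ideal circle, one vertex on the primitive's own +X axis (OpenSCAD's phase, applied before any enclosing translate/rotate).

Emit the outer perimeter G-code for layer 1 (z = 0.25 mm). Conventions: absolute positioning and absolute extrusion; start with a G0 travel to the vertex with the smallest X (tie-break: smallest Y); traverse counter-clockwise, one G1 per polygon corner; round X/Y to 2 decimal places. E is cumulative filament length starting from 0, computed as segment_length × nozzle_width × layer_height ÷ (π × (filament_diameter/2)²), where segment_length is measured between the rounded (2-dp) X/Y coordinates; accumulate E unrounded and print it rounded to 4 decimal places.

G0 X-12.00 Y0.00 Z0.25
G1 X-11.09 Y-4.59 E0.1945
G1 X-8.49 Y-8.49 E0.3894
G1 X-4.59 Y-11.09 E0.5843
G1 X0.00 Y-12.00 E0.7788
G1 X4.59 Y-11.09 E0.9734
G1 X8.49 Y-8.49 E1.1682
G1 X11.09 Y-4.59 E1.3631
G1 X12.00 Y0.00 E1.5577
G1 X11.09 Y4.59 E1.7522
G1 X8.49 Y8.49 E1.9471
G1 X6.97 Y9.50 E2.0230
G1 X3.00 Y9.50 E2.1880
G1 X3.00 Y11.40 E2.2670
G1 X0.00 Y12.00 E2.3942
G1 X-4.59 Y11.09 E2.5887
G1 X-8.49 Y8.49 E2.7836
G1 X-11.09 Y4.59 E2.9785
G1 X-12.00 Y0.00 E3.1730

At z = 0.25 mm: the cylinder: section is a regular 16-gon, circumradius r=12; the cube at (3, 9.5) is present — its section is the full 24×16 rectangle; the cube at (12, -1) does not reach this height (z outside [0.5, 21]); the cylinder at (3, -0.5) is absent (z outside [1.5, 17]); Subtracting the remaining from the first: starting from the r=12 cylinder, the 24×16 cube at (3, 9.5) partially overlaps it — only the 4.66 mm² overlap (of its 384.00 mm²) is removed, clipping the outline — 1 connected region. The outline is a single polygon with 18 vertices. Extrusion per mm of travel: 0.4 × 0.25 / (π × 0.875²) = 0.041575. Accumulating E over each segment gives final E = 3.1730.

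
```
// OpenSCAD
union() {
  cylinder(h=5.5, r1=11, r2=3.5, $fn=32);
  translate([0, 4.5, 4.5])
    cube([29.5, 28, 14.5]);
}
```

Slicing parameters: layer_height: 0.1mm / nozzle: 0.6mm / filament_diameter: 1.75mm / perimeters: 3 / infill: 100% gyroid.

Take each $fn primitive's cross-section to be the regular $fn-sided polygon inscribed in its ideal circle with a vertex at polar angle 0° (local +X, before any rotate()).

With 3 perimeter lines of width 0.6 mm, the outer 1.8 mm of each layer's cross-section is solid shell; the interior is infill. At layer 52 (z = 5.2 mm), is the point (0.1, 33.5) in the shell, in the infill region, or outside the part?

outside

At z = 5.2 mm: the cone (r1=11→r2=3.5) has section circumradius 3.909 here — a regular 32-gon; the 29.5×28 cube at (0, 4.5) contributes its full rectangle; Combining (union): the 2 present regions are separate (no shared area or edge), so areas and boundary lengths simply add and each stays a separate island — 2 connected regions. Overall, the cross-section has 2 separate islands. The nearest boundary edge runs (0.00, 32.50)→(29.50, 32.50); distance from the point to it = 1.00 mm. The point is not inside any of the regions above, so it lies outside the cross-section (1.00 mm from the nearest boundary).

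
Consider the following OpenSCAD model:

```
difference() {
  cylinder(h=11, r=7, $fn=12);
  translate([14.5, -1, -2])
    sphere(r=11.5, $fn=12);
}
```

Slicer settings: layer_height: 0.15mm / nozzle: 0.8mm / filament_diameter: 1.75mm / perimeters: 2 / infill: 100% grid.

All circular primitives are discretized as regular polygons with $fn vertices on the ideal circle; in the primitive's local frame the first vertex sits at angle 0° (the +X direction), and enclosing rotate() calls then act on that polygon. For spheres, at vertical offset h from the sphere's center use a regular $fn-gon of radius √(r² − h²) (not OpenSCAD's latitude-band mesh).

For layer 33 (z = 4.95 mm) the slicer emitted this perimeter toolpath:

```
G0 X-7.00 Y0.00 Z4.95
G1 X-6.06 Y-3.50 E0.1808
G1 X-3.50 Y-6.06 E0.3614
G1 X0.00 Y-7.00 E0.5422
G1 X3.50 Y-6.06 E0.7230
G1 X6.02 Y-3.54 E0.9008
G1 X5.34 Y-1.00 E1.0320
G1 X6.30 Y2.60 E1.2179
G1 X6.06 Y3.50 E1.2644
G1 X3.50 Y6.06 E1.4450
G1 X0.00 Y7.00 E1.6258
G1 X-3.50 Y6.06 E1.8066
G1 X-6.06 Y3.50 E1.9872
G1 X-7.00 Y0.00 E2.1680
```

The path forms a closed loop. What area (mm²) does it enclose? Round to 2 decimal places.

Apply the shoelace formula to the sequence of (X, Y) vertices; enclosed area = 141.94 mm².

141.94 mm²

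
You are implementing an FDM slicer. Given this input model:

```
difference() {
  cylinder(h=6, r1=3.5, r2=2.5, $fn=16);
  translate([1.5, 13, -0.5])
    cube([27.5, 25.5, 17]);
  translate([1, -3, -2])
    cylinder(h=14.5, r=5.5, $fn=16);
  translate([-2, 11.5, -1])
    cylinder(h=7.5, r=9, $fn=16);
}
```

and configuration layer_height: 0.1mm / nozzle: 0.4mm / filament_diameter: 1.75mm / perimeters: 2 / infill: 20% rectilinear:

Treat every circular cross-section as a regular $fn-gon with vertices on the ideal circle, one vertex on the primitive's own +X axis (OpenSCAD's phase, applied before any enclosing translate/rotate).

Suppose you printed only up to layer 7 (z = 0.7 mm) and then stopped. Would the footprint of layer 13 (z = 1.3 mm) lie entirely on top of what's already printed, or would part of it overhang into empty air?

entirely on top

Compare the two slices. At z = 0.7: the cone contributes a regular 16-gon of circumradius 3.383 (interpolated between r1=3.5 and r2=2.5 at t=0.117) (area = (16/2)·3.383²·sin(360°/16) = 35.04 mm²); the cube at (1.5, 13) is present — its section is the full 27.5×25.5 rectangle (area 701.25 mm²); the r=5.5 cylinder at (1, -3) contributes a regular 16-gon of circumradius 5.5 (area = (16/2)·5.500²·sin(360°/16) = 92.61 mm²); the cylinder at (-2, 11.5): section is a regular 16-gon, circumradius r=9 (area = (16/2)·9.000²·sin(360°/16) = 247.98 mm²); After the difference (first − rest): starting from the cone (35.04 mm²), the 27.5×25.5 cube at (1.5, 13) misses the remaining region (no effect); the r=5.5 cylinder at (1, -3) partially overlaps it — only the 30.04 mm² overlap (of its 92.61 mm²) is removed, clipping the outline; the r=9 cylinder at (-2, 11.5) partially overlaps it — only the 1.16 mm² overlap (of its 247.98 mm²) is removed, clipping the outline — area = 3.84 mm². At z = 1.3: the cone contributes a regular 16-gon of circumradius 3.283 (interpolated between r1=3.5 and r2=2.5 at t=0.217) (area = (16/2)·3.283²·sin(360°/16) = 33.00 mm²); the cube at (1.5, 13) is present — its section is the full 27.5×25.5 rectangle (area 701.25 mm²); the r=5.5 cylinder at (1, -3) gives a regular 16-gon of circumradius 5.5 (constant along its height) (area = (16/2)·5.500²·sin(360°/16) = 92.61 mm²); the r=9 cylinder at (-2, 11.5) contributes a regular 16-gon of circumradius 9 (area = (16/2)·9.000²·sin(360°/16) = 247.98 mm²); Taking the first minus the rest: starting from the cone (33.00 mm²), the 27.5×25.5 cube at (1.5, 13) misses the remaining region (no effect); the r=5.5 cylinder at (1, -3) partially overlaps it — only the 28.75 mm² overlap (of its 92.61 mm²) is removed, clipping the outline; the r=9 cylinder at (-2, 11.5) partially overlaps it — only the 0.83 mm² overlap (of its 247.98 mm²) is removed, clipping the outline — area = 3.42 mm². Checking containment: the cross-section at z = 1.3 is a subset of the cross-section at z = 0.7.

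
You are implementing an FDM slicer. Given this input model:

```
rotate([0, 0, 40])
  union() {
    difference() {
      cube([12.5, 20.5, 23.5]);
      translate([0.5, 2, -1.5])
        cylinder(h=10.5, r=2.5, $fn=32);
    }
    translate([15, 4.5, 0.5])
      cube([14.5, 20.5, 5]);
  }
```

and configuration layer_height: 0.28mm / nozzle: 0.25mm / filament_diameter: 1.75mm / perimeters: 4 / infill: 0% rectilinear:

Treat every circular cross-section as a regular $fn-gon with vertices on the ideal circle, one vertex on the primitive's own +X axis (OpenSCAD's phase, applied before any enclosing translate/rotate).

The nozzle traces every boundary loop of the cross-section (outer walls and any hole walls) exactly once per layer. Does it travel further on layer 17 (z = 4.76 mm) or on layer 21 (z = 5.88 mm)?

layer 17 (z = 4.76 mm)

Layer 17 (z = 4.76): the cube (footprint 12.5×20.5) is included at this height (perimeter 66.00 mm); the cylinder at (0.5, 2): section is a regular 32-gon, circumradius r=2.5 (perimeter = 2·32·2.500·sin(180°/32) = 15.68 mm); Taking the first minus the rest: starting from the 12.5×20.5 cube, the r=2.5 cylinder at (0.5, 2) partially overlaps it — only the 11.49 mm² overlap (of its 19.51 mm²) is removed, clipping the outline — boundary = 66.32 mm; the cube at (15, 4.5) is present — its section is the full 14.5×20.5 rectangle (perimeter 70.00 mm); Taking the union: the 2 present regions are separate (no shared area or edge), so areas and boundary lengths simply add and each stays a separate island — boundary = 136.32 mm; (rotated 40° about Z; rotation is an isometry so areas/perimeters/island counts are preserved). So its perimeter = 136.32 mm. Layer 21 (z = 5.88): the 12.5×20.5 cube contributes its full rectangle (perimeter 66.00 mm); the r=2.5 cylinder at (0.5, 2) contributes a regular 32-gon of circumradius 2.5 (perimeter = 2·32·2.500·sin(180°/32) = 15.68 mm); Subtracting the remaining from the first: starting from the 12.5×20.5 cube, the r=2.5 cylinder at (0.5, 2) partially overlaps it — only the 11.49 mm² overlap (of its 19.51 mm²) is removed, clipping the outline — boundary = 66.32 mm; the cube at (15, 4.5) is absent (z outside [0.5, 5.5]); Combining (union): only that combined region is present, so the union is just that shape — boundary = 66.32 mm; (rotated 40° about Z; rotation is an isometry so areas/perimeters/island counts are preserved). So its perimeter = 66.32 mm. Layer 17 is larger (136.32 vs 66.32 mm).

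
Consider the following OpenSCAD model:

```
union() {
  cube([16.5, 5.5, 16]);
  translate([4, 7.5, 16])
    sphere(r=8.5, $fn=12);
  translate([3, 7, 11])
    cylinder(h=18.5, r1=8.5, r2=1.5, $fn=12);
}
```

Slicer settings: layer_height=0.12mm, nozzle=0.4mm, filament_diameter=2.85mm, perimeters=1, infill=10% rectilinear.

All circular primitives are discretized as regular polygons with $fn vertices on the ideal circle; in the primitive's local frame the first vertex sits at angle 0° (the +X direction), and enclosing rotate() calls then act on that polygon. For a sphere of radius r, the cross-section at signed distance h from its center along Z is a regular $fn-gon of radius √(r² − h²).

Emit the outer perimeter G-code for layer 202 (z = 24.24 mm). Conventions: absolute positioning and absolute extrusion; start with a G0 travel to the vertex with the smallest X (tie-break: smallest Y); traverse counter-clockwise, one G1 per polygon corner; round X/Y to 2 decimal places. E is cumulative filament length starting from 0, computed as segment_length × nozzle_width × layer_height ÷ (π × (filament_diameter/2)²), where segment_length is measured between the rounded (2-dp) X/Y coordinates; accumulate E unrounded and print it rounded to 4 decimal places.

G0 X-0.49 Y7.00 Z24.24
G1 X-0.02 Y5.25 E0.0136
G1 X1.25 Y3.98 E0.0271
G1 X3.00 Y3.51 E0.0408
G1 X4.75 Y3.98 E0.0544
G1 X6.02 Y5.25 E0.0679
G1 X6.49 Y7.00 E0.0816
G1 X6.02 Y8.75 E0.0952
G1 X4.75 Y10.02 E0.1087
G1 X3.00 Y10.49 E0.1223
G1 X1.25 Y10.02 E0.1360
G1 X-0.02 Y8.75 E0.1495
G1 X-0.49 Y7.00 E0.1631

At z = 24.24 mm: the cube does not reach this height (z outside [0, 16]); the r=8.5 sphere at (4, 7.5) slices to a regular 12-gon of circumradius 2.086 (√(r²−h²) with h=8.24 from center); the cone at (3, 7) (r1=8.5→r2=1.5) has section circumradius 3.490 here — a regular 12-gon; Merging all regions: the r=8.5 sphere at (4, 7.5) lies entirely inside the cone at (3, 7), so the union is just the cone at (3, 7) — 1 connected region. The outline is a single polygon with 12 vertices. Extrusion per mm of travel: 0.4 × 0.12 / (π × 1.425²) = 0.007524. Accumulating E over each segment gives final E = 0.1631.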